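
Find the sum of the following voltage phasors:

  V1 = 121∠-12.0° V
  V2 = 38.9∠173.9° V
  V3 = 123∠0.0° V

Step 1 — Convert each phasor to rectangular form:
  V1 = 121·(cos(-12.0°) + j·sin(-12.0°)) = 118.4 - j25.16 V
  V2 = 38.9·(cos(173.9°) + j·sin(173.9°)) = -38.68 + j4.134 V
  V3 = 123·(cos(0.0°) + j·sin(0.0°)) = 123 V
Step 2 — Sum components: V_total = 202.7 - j21.02 V.
Step 3 — Convert to polar: |V_total| = 203.8 V, ∠V_total = -5.9°.

V_total = 203.8∠-5.9° V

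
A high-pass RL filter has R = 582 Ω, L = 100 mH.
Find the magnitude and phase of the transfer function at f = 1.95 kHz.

Step 1 — Angular frequency: ω = 2π·1950 = 1.225e+04 rad/s.
Step 2 — Transfer function: H(jω) = jωL/(R + jωL).
Step 3 — Numerator jωL = j·1225; denominator R + jωL = 582 + j1225.
Step 4 — H = 0.8159 + j0.3876.
Step 5 — Magnitude: |H| = 0.9033 (-0.9 dB); phase: φ = 25.4°.

|H| = 0.9033 (-0.9 dB), φ = 25.4°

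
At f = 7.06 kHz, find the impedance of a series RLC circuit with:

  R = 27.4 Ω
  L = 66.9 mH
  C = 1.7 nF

Step 1 — Angular frequency: ω = 2π·f = 2π·7060 = 4.436e+04 rad/s.
Step 2 — Component impedances:
  R: Z = R = 27.4 Ω
  L: Z = jωL = j·4.436e+04·0.0669 = 0 + j2968 Ω
  C: Z = 1/(jωC) = -j/(ω·C) = 0 - j1.326e+04 Ω
Step 3 — Series combination: Z_total = R + L + C = 27.4 - j1.029e+04 Ω = 1.029e+04∠-89.8° Ω.

Z = 27.4 - j1.029e+04 Ω = 1.029e+04∠-89.8° Ω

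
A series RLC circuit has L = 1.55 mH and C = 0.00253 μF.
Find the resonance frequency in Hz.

Step 1 — Resonance condition Im(Z)=0 gives ω₀ = 1/√(LC).
Step 2 — ω₀ = 1/√(0.00155·2.53e-09) = 5.05e+05 rad/s.
Step 3 — f₀ = ω₀/(2π) = 8.037e+04 Hz.

f₀ = 8.037e+04 Hz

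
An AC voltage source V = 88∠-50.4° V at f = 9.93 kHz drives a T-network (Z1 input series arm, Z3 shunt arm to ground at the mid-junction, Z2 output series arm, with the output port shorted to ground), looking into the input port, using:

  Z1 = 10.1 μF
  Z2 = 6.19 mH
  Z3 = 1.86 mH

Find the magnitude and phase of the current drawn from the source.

Step 1 — Angular frequency: ω = 2π·f = 2π·9930 = 6.239e+04 rad/s.
Step 2 — Component impedances:
  Z1: Z = 1/(jωC) = -j/(ω·C) = 0 - j1.587 Ω
  Z2: Z = jωL = j·6.239e+04·0.00619 = 0 + j386.2 Ω
  Z3: Z = jωL = j·6.239e+04·0.00186 = 0 + j116 Ω
Step 3 — With the output port shorted to ground, the output series arm Z2 runs from the junction to ground; the shunt arm Z3 also runs from the junction to ground. They appear in parallel: Z3 || Z2 = 0 + j89.24 Ω.
Step 4 — Series with input arm Z1: Z_in = Z1 + (Z3 || Z2) = 0 + j87.65 Ω = 87.65∠90.0° Ω.
Step 5 — Source phasor: V = 88∠-50.4° V = 56.09 - j67.81 V.
Step 6 — Ohm's law: I = V / Z_total = (56.09 - j67.81) / (0 + j87.65) = -0.7736 - j0.64 A.
Step 7 — Convert to polar: |I| = 1.004 A, ∠I = -140.4°.

I = 1.004∠-140.4° A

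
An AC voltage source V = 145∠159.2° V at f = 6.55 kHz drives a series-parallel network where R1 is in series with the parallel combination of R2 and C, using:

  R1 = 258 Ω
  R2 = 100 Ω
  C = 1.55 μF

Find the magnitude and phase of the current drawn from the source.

Step 1 — Angular frequency: ω = 2π·f = 2π·6550 = 4.115e+04 rad/s.
Step 2 — Component impedances:
  R1: Z = R = 258 Ω
  R2: Z = R = 100 Ω
  C: Z = 1/(jωC) = -j/(ω·C) = 0 - j15.68 Ω
Step 3 — Parallel branch: R2 || C = 1/(1/R2 + 1/C) = 2.399 - j15.3 Ω.
Step 4 — Series with R1: Z_total = R1 + (R2 || C) = 260.4 - j15.3 Ω = 260.8∠-3.4° Ω.
Step 5 — Source phasor: V = 145∠159.2° V = -135.5 + j51.49 V.
Step 6 — Ohm's law: I = V / Z_total = (-135.5 + j51.49) / (260.4 - j15.3) = -0.5303 + j0.1666 A.
Step 7 — Convert to polar: |I| = 0.5559 A, ∠I = 162.6°.

I = 0.5559∠162.6° A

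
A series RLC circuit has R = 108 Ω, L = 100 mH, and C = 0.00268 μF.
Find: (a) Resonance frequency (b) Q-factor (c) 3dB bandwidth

Step 1 — Resonance: ω₀ = 1/√(LC) = 1/√(0.1·2.68e-09) = 6.108e+04 rad/s.
Step 2 — f₀ = ω₀/(2π) = 9722 Hz.
Step 3 — Series Q: Q = ω₀L/R = 6.108e+04·0.1/108 = 56.56.
Step 4 — Bandwidth: Δω = ω₀/Q = 1080 rad/s; BW = Δω/(2π) = 171.9 Hz.

(a) f₀ = 9722 Hz  (b) Q = 56.56  (c) BW = 171.9 Hz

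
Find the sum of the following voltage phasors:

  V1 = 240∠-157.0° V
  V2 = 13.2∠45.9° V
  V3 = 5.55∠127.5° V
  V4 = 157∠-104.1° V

Step 1 — Convert each phasor to rectangular form:
  V1 = 240·(cos(-157.0°) + j·sin(-157.0°)) = -220.9 - j93.78 V
  V2 = 13.2·(cos(45.9°) + j·sin(45.9°)) = 9.186 + j9.479 V
  V3 = 5.55·(cos(127.5°) + j·sin(127.5°)) = -3.379 + j4.403 V
  V4 = 157·(cos(-104.1°) + j·sin(-104.1°)) = -38.25 - j152.3 V
Step 2 — Sum components: V_total = -253.4 - j232.2 V.
Step 3 — Convert to polar: |V_total| = 343.6 V, ∠V_total = -137.5°.

V_total = 343.6∠-137.5° V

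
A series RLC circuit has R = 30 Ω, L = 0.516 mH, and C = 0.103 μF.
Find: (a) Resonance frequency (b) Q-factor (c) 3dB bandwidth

Step 1 — Resonance: ω₀ = 1/√(LC) = 1/√(0.000516·1.03e-07) = 1.372e+05 rad/s.
Step 2 — f₀ = ω₀/(2π) = 2.183e+04 Hz.
Step 3 — Series Q: Q = ω₀L/R = 1.372e+05·0.000516/30 = 2.359.
Step 4 — Bandwidth: Δω = ω₀/Q = 5.814e+04 rad/s; BW = Δω/(2π) = 9253 Hz.

(a) f₀ = 2.183e+04 Hz  (b) Q = 2.359  (c) BW = 9253 Hz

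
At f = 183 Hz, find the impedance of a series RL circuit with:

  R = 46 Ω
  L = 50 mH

Step 1 — Angular frequency: ω = 2π·f = 2π·183 = 1150 rad/s.
Step 2 — Component impedances:
  R: Z = R = 46 Ω
  L: Z = jωL = j·1150·0.05 = 0 + j57.49 Ω
Step 3 — Series combination: Z_total = R + L = 46 + j57.49 Ω = 73.63∠51.3° Ω.

Z = 46 + j57.49 Ω = 73.63∠51.3° Ω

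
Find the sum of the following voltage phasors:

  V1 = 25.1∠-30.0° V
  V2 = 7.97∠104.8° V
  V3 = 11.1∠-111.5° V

Step 1 — Convert each phasor to rectangular form:
  V1 = 25.1·(cos(-30.0°) + j·sin(-30.0°)) = 21.74 - j12.55 V
  V2 = 7.97·(cos(104.8°) + j·sin(104.8°)) = -2.036 + j7.706 V
  V3 = 11.1·(cos(-111.5°) + j·sin(-111.5°)) = -4.068 - j10.33 V
Step 2 — Sum components: V_total = 15.63 - j15.17 V.
Step 3 — Convert to polar: |V_total| = 21.79 V, ∠V_total = -44.1°.

V_total = 21.79∠-44.1° V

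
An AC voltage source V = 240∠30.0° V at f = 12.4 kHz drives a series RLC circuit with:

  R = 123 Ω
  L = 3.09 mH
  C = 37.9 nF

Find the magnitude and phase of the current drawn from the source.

Step 1 — Angular frequency: ω = 2π·f = 2π·1.24e+04 = 7.791e+04 rad/s.
Step 2 — Component impedances:
  R: Z = R = 123 Ω
  L: Z = jωL = j·7.791e+04·0.00309 = 0 + j240.7 Ω
  C: Z = 1/(jωC) = -j/(ω·C) = 0 - j338.7 Ω
Step 3 — Series combination: Z_total = R + L + C = 123 - j97.91 Ω = 157.2∠-38.5° Ω.
Step 4 — Source phasor: V = 240∠30.0° V = 207.8 + j120 V.
Step 5 — Ohm's law: I = V / Z_total = (207.8 + j120) / (123 - j97.91) = 0.559 + j1.421 A.
Step 6 — Convert to polar: |I| = 1.527 A, ∠I = 68.5°.

I = 1.527∠68.5° A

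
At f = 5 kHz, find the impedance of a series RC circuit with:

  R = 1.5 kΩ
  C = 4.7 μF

Step 1 — Angular frequency: ω = 2π·f = 2π·5000 = 3.142e+04 rad/s.
Step 2 — Component impedances:
  R: Z = R = 1500 Ω
  C: Z = 1/(jωC) = -j/(ω·C) = 0 - j6.773 Ω
Step 3 — Series combination: Z_total = R + C = 1500 - j6.773 Ω = 1500∠-0.3° Ω.

Z = 1500 - j6.773 Ω = 1500∠-0.3° Ω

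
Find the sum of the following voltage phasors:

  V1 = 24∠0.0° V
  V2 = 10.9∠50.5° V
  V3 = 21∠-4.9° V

Step 1 — Convert each phasor to rectangular form:
  V1 = 24·(cos(0.0°) + j·sin(0.0°)) = 24 V
  V2 = 10.9·(cos(50.5°) + j·sin(50.5°)) = 6.933 + j8.411 V
  V3 = 21·(cos(-4.9°) + j·sin(-4.9°)) = 20.92 - j1.794 V
Step 2 — Sum components: V_total = 51.86 + j6.617 V.
Step 3 — Convert to polar: |V_total| = 52.28 V, ∠V_total = 7.3°.

V_total = 52.28∠7.3° V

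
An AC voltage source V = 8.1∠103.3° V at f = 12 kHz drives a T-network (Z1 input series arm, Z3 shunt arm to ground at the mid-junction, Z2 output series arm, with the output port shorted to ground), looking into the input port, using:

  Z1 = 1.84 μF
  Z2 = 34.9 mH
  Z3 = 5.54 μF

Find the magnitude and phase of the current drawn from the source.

Step 1 — Angular frequency: ω = 2π·f = 2π·1.2e+04 = 7.54e+04 rad/s.
Step 2 — Component impedances:
  Z1: Z = 1/(jωC) = -j/(ω·C) = 0 - j7.208 Ω
  Z2: Z = jωL = j·7.54e+04·0.0349 = 0 + j2631 Ω
  Z3: Z = 1/(jωC) = -j/(ω·C) = 0 - j2.394 Ω
Step 3 — With the output port shorted to ground, the output series arm Z2 runs from the junction to ground; the shunt arm Z3 also runs from the junction to ground. They appear in parallel: Z3 || Z2 = 0 - j2.396 Ω.
Step 4 — Series with input arm Z1: Z_in = Z1 + (Z3 || Z2) = 0 - j9.604 Ω = 9.604∠-90.0° Ω.
Step 5 — Source phasor: V = 8.1∠103.3° V = -1.863 + j7.883 V.
Step 6 — Ohm's law: I = V / Z_total = (-1.863 + j7.883) / (0 - j9.604) = -0.8208 - j0.194 A.
Step 7 — Convert to polar: |I| = 0.8434 A, ∠I = -166.7°.

I = 0.8434∠-166.7° A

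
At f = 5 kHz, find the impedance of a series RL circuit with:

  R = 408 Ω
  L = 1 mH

Step 1 — Angular frequency: ω = 2π·f = 2π·5000 = 3.142e+04 rad/s.
Step 2 — Component impedances:
  R: Z = R = 408 Ω
  L: Z = jωL = j·3.142e+04·0.001 = 0 + j31.42 Ω
Step 3 — Series combination: Z_total = R + L = 408 + j31.42 Ω = 409.2∠4.4° Ω.

Z = 408 + j31.42 Ω = 409.2∠4.4° Ω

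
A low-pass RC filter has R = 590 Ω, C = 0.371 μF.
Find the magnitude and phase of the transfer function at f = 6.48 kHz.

Step 1 — Angular frequency: ω = 2π·6480 = 4.072e+04 rad/s.
Step 2 — Transfer function: H(jω) = 1/(1 + jωRC).
Step 3 — Denominator: 1 + jωRC = 1 + j·4.072e+04·590·3.71e-07 = 1 + j8.912.
Step 4 — H = 0.01243 - j0.1108.
Step 5 — Magnitude: |H| = 0.1115 (-19.1 dB); phase: φ = -83.6°.

|H| = 0.1115 (-19.1 dB), φ = -83.6°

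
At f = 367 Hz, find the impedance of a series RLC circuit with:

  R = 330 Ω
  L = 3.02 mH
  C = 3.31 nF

Step 1 — Angular frequency: ω = 2π·f = 2π·367 = 2306 rad/s.
Step 2 — Component impedances:
  R: Z = R = 330 Ω
  L: Z = jωL = j·2306·0.00302 = 0 + j6.964 Ω
  C: Z = 1/(jωC) = -j/(ω·C) = 0 - j1.31e+05 Ω
Step 3 — Series combination: Z_total = R + L + C = 330 - j1.31e+05 Ω = 1.31e+05∠-89.9° Ω.

Z = 330 - j1.31e+05 Ω = 1.31e+05∠-89.9° Ω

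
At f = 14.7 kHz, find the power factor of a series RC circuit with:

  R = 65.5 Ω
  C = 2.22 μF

Step 1 — Angular frequency: ω = 2π·f = 2π·1.47e+04 = 9.236e+04 rad/s.
Step 2 — Component impedances:
  R: Z = R = 65.5 Ω
  C: Z = 1/(jωC) = -j/(ω·C) = 0 - j4.877 Ω
Step 3 — Series combination: Z_total = R + C = 65.5 - j4.877 Ω = 65.68∠-4.3° Ω.
Step 4 — Power factor: PF = cos(φ) = Re(Z)/|Z| = 65.5/65.681 = 0.9972.
Step 5 — Type: Im(Z) = -4.877 ⇒ leading (phase φ = -4.3°).

PF = 0.9972 (leading, φ = -4.3°)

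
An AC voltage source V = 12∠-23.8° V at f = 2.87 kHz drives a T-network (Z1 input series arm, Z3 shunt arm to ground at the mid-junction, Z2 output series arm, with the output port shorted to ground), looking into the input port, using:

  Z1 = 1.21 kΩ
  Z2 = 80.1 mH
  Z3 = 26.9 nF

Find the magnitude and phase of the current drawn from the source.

Step 1 — Angular frequency: ω = 2π·f = 2π·2870 = 1.803e+04 rad/s.
Step 2 — Component impedances:
  Z1: Z = R = 1210 Ω
  Z2: Z = jωL = j·1.803e+04·0.0801 = 0 + j1444 Ω
  Z3: Z = 1/(jωC) = -j/(ω·C) = 0 - j2062 Ω
Step 3 — With the output port shorted to ground, the output series arm Z2 runs from the junction to ground; the shunt arm Z3 also runs from the junction to ground. They appear in parallel: Z3 || Z2 = 0 + j4825 Ω.
Step 4 — Series with input arm Z1: Z_in = Z1 + (Z3 || Z2) = 1210 + j4825 Ω = 4975∠75.9° Ω.
Step 5 — Source phasor: V = 12∠-23.8° V = 10.98 - j4.843 V.
Step 6 — Ohm's law: I = V / Z_total = (10.98 - j4.843) / (1210 + j4825) = -0.0004074 - j0.002378 A.
Step 7 — Convert to polar: |I| = 0.002412 A, ∠I = -99.7°.

I = 0.002412∠-99.7° A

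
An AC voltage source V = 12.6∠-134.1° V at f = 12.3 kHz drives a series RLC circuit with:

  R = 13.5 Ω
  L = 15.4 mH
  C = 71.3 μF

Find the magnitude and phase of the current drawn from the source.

Step 1 — Angular frequency: ω = 2π·f = 2π·1.23e+04 = 7.728e+04 rad/s.
Step 2 — Component impedances:
  R: Z = R = 13.5 Ω
  L: Z = jωL = j·7.728e+04·0.0154 = 0 + j1190 Ω
  C: Z = 1/(jωC) = -j/(ω·C) = 0 - j0.1815 Ω
Step 3 — Series combination: Z_total = R + L + C = 13.5 + j1190 Ω = 1190∠89.4° Ω.
Step 4 — Source phasor: V = 12.6∠-134.1° V = -8.769 - j9.048 V.
Step 5 — Ohm's law: I = V / Z_total = (-8.769 - j9.048) / (13.5 + j1190) = -0.007686 + j0.007281 A.
Step 6 — Convert to polar: |I| = 0.01059 A, ∠I = 136.5°.

I = 0.01059∠136.5° A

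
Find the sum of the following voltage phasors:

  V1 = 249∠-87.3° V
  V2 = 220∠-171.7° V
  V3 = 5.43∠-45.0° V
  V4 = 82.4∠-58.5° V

Step 1 — Convert each phasor to rectangular form:
  V1 = 249·(cos(-87.3°) + j·sin(-87.3°)) = 11.73 - j248.7 V
  V2 = 220·(cos(-171.7°) + j·sin(-171.7°)) = -217.7 - j31.76 V
  V3 = 5.43·(cos(-45.0°) + j·sin(-45.0°)) = 3.84 - j3.84 V
  V4 = 82.4·(cos(-58.5°) + j·sin(-58.5°)) = 43.05 - j70.26 V
Step 2 — Sum components: V_total = -159.1 - j354.6 V.
Step 3 — Convert to polar: |V_total| = 388.6 V, ∠V_total = -114.2°.

V_total = 388.6∠-114.2° V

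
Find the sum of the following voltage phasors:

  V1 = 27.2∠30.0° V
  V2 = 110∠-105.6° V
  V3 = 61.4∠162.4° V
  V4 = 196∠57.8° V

Step 1 — Convert each phasor to rectangular form:
  V1 = 27.2·(cos(30.0°) + j·sin(30.0°)) = 23.56 + j13.6 V
  V2 = 110·(cos(-105.6°) + j·sin(-105.6°)) = -29.58 - j105.9 V
  V3 = 61.4·(cos(162.4°) + j·sin(162.4°)) = -58.53 + j18.57 V
  V4 = 196·(cos(57.8°) + j·sin(57.8°)) = 104.4 + j165.9 V
Step 2 — Sum components: V_total = 39.89 + j92.07 V.
Step 3 — Convert to polar: |V_total| = 100.3 V, ∠V_total = 66.6°.

V_total = 100.3∠66.6° V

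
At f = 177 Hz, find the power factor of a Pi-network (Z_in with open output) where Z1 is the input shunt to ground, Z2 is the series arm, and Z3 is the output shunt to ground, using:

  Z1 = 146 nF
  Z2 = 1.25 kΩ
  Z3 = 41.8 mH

Step 1 — Angular frequency: ω = 2π·f = 2π·177 = 1112 rad/s.
Step 2 — Component impedances:
  Z1: Z = 1/(jωC) = -j/(ω·C) = 0 - j6159 Ω
  Z2: Z = R = 1250 Ω
  Z3: Z = jωL = j·1112·0.0418 = 0 + j46.49 Ω
Step 3 — With open output, the series arm Z2 and the output shunt Z3 appear in series to ground: Z2 + Z3 = 1250 + j46.49 Ω.
Step 4 — Parallel with input shunt Z1: Z_in = Z1 || (Z2 + Z3) = 1218 - j202.3 Ω = 1235∠-9.4° Ω.
Step 5 — Power factor: PF = cos(φ) = Re(Z)/|Z| = 1218.1/1234.8 = 0.9865.
Step 6 — Type: Im(Z) = -202.3 ⇒ leading (phase φ = -9.4°).

PF = 0.9865 (leading, φ = -9.4°)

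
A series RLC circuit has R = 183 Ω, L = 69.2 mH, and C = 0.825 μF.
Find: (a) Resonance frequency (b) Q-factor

Step 1 — Resonance condition Im(Z)=0 gives ω₀ = 1/√(LC).
Step 2 — ω₀ = 1/√(0.0692·8.25e-07) = 4185 rad/s.
Step 3 — f₀ = ω₀/(2π) = 666.1 Hz.
Step 4 — Series Q: Q = ω₀L/R = 4185·0.0692/183 = 1.583.

(a) f₀ = 666.1 Hz  (b) Q = 1.583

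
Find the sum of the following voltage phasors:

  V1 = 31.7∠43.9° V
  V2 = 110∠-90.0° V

Step 1 — Convert each phasor to rectangular form:
  V1 = 31.7·(cos(43.9°) + j·sin(43.9°)) = 22.84 + j21.98 V
  V2 = 110·(cos(-90.0°) + j·sin(-90.0°)) = 0 - j110 V
Step 2 — Sum components: V_total = 22.84 - j88.02 V.
Step 3 — Convert to polar: |V_total| = 90.93 V, ∠V_total = -75.5°.

V_total = 90.93∠-75.5° V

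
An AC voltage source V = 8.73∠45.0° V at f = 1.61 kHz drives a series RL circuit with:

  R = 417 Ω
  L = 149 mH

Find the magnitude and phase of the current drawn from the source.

Step 1 — Angular frequency: ω = 2π·f = 2π·1610 = 1.012e+04 rad/s.
Step 2 — Component impedances:
  R: Z = R = 417 Ω
  L: Z = jωL = j·1.012e+04·0.149 = 0 + j1507 Ω
Step 3 — Series combination: Z_total = R + L = 417 + j1507 Ω = 1564∠74.5° Ω.
Step 4 — Source phasor: V = 8.73∠45.0° V = 6.173 + j6.173 V.
Step 5 — Ohm's law: I = V / Z_total = (6.173 + j6.173) / (417 + j1507) = 0.004857 - j0.002752 A.
Step 6 — Convert to polar: |I| = 0.005582 A, ∠I = -29.5°.

I = 0.005582∠-29.5° A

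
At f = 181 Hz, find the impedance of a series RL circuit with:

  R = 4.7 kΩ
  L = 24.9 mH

Step 1 — Angular frequency: ω = 2π·f = 2π·181 = 1137 rad/s.
Step 2 — Component impedances:
  R: Z = R = 4700 Ω
  L: Z = jωL = j·1137·0.0249 = 0 + j28.32 Ω
Step 3 — Series combination: Z_total = R + L = 4700 + j28.32 Ω = 4700∠0.3° Ω.

Z = 4700 + j28.32 Ω = 4700∠0.3° Ω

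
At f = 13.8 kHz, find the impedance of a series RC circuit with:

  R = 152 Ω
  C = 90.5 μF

Step 1 — Angular frequency: ω = 2π·f = 2π·1.38e+04 = 8.671e+04 rad/s.
Step 2 — Component impedances:
  R: Z = R = 152 Ω
  C: Z = 1/(jωC) = -j/(ω·C) = 0 - j0.1274 Ω
Step 3 — Series combination: Z_total = R + C = 152 - j0.1274 Ω = 152∠-0.0° Ω.

Z = 152 - j0.1274 Ω = 152∠-0.0° Ω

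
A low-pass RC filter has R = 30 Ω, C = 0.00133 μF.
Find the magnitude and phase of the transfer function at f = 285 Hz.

Step 1 — Angular frequency: ω = 2π·285 = 1791 rad/s.
Step 2 — Transfer function: H(jω) = 1/(1 + jωRC).
Step 3 — Denominator: 1 + jωRC = 1 + j·1791·30·1.33e-09 = 1 + j7.145e-05.
Step 4 — H = 1 - j7.145e-05.
Step 5 — Magnitude: |H| = 1 (-0.0 dB); phase: φ = -0.0°.

|H| = 1 (-0.0 dB), φ = -0.0°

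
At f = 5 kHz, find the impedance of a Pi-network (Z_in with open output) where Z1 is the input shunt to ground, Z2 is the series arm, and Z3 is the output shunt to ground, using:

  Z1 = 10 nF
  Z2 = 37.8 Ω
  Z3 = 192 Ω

Step 1 — Angular frequency: ω = 2π·f = 2π·5000 = 3.142e+04 rad/s.
Step 2 — Component impedances:
  Z1: Z = 1/(jωC) = -j/(ω·C) = 0 - j3183 Ω
  Z2: Z = R = 37.8 Ω
  Z3: Z = R = 192 Ω
Step 3 — With open output, the series arm Z2 and the output shunt Z3 appear in series to ground: Z2 + Z3 = 229.8 Ω.
Step 4 — Parallel with input shunt Z1: Z_in = Z1 || (Z2 + Z3) = 228.6 - j16.5 Ω = 229.2∠-4.1° Ω.

Z = 228.6 - j16.5 Ω = 229.2∠-4.1° Ω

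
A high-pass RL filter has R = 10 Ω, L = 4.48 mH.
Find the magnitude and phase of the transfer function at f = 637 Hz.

Step 1 — Angular frequency: ω = 2π·637 = 4002 rad/s.
Step 2 — Transfer function: H(jω) = jωL/(R + jωL).
Step 3 — Numerator jωL = j·17.93; denominator R + jωL = 10 + j17.93.
Step 4 — H = 0.7628 + j0.4254.
Step 5 — Magnitude: |H| = 0.8734 (-1.2 dB); phase: φ = 29.1°.

|H| = 0.8734 (-1.2 dB), φ = 29.1°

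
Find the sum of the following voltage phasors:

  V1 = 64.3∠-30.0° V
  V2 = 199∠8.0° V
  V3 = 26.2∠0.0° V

Step 1 — Convert each phasor to rectangular form:
  V1 = 64.3·(cos(-30.0°) + j·sin(-30.0°)) = 55.69 - j32.15 V
  V2 = 199·(cos(8.0°) + j·sin(8.0°)) = 197.1 + j27.7 V
  V3 = 26.2·(cos(0.0°) + j·sin(0.0°)) = 26.2 V
Step 2 — Sum components: V_total = 278.9 - j4.455 V.
Step 3 — Convert to polar: |V_total| = 279 V, ∠V_total = -0.9°.

V_total = 279∠-0.9° V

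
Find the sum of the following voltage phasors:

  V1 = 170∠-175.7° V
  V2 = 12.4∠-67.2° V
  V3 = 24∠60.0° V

Step 1 — Convert each phasor to rectangular form:
  V1 = 170·(cos(-175.7°) + j·sin(-175.7°)) = -169.5 - j12.75 V
  V2 = 12.4·(cos(-67.2°) + j·sin(-67.2°)) = 4.805 - j11.43 V
  V3 = 24·(cos(60.0°) + j·sin(60.0°)) = 12 + j20.78 V
Step 2 — Sum components: V_total = -152.7 - j3.393 V.
Step 3 — Convert to polar: |V_total| = 152.8 V, ∠V_total = -178.7°.

V_total = 152.8∠-178.7° V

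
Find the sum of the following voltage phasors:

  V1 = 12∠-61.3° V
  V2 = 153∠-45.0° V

Step 1 — Convert each phasor to rectangular form:
  V1 = 12·(cos(-61.3°) + j·sin(-61.3°)) = 5.763 - j10.53 V
  V2 = 153·(cos(-45.0°) + j·sin(-45.0°)) = 108.2 - j108.2 V
Step 2 — Sum components: V_total = 114 - j118.7 V.
Step 3 — Convert to polar: |V_total| = 164.6 V, ∠V_total = -46.2°.

V_total = 164.6∠-46.2° V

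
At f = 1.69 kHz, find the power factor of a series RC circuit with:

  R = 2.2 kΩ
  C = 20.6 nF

Step 1 — Angular frequency: ω = 2π·f = 2π·1690 = 1.062e+04 rad/s.
Step 2 — Component impedances:
  R: Z = R = 2200 Ω
  C: Z = 1/(jωC) = -j/(ω·C) = 0 - j4572 Ω
Step 3 — Series combination: Z_total = R + C = 2200 - j4572 Ω = 5073∠-64.3° Ω.
Step 4 — Power factor: PF = cos(φ) = Re(Z)/|Z| = 2200/5073.4 = 0.4336.
Step 5 — Type: Im(Z) = -4572 ⇒ leading (phase φ = -64.3°).

PF = 0.4336 (leading, φ = -64.3°)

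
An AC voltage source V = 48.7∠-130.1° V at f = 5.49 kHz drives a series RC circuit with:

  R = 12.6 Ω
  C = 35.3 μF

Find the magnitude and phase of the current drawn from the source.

Step 1 — Angular frequency: ω = 2π·f = 2π·5490 = 3.449e+04 rad/s.
Step 2 — Component impedances:
  R: Z = R = 12.6 Ω
  C: Z = 1/(jωC) = -j/(ω·C) = 0 - j0.8212 Ω
Step 3 — Series combination: Z_total = R + C = 12.6 - j0.8212 Ω = 12.63∠-3.7° Ω.
Step 4 — Source phasor: V = 48.7∠-130.1° V = -31.37 - j37.25 V.
Step 5 — Ohm's law: I = V / Z_total = (-31.37 - j37.25) / (12.6 - j0.8212) = -2.287 - j3.106 A.
Step 6 — Convert to polar: |I| = 3.857 A, ∠I = -126.4°.

I = 3.857∠-126.4° A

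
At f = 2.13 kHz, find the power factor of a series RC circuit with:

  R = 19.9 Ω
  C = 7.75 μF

Step 1 — Angular frequency: ω = 2π·f = 2π·2130 = 1.338e+04 rad/s.
Step 2 — Component impedances:
  R: Z = R = 19.9 Ω
  C: Z = 1/(jωC) = -j/(ω·C) = 0 - j9.641 Ω
Step 3 — Series combination: Z_total = R + C = 19.9 - j9.641 Ω = 22.11∠-25.8° Ω.
Step 4 — Power factor: PF = cos(φ) = Re(Z)/|Z| = 19.9/22.113 = 0.8999.
Step 5 — Type: Im(Z) = -9.641 ⇒ leading (phase φ = -25.8°).

PF = 0.8999 (leading, φ = -25.8°)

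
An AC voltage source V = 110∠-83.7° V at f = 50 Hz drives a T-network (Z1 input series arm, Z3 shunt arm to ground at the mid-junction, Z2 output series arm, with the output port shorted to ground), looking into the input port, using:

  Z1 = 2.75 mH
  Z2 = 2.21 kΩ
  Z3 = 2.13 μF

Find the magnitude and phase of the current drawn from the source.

Step 1 — Angular frequency: ω = 2π·f = 2π·50 = 314.2 rad/s.
Step 2 — Component impedances:
  Z1: Z = jωL = j·314.2·0.00275 = 0 + j0.8639 Ω
  Z2: Z = R = 2210 Ω
  Z3: Z = 1/(jωC) = -j/(ω·C) = 0 - j1494 Ω
Step 3 — With the output port shorted to ground, the output series arm Z2 runs from the junction to ground; the shunt arm Z3 also runs from the junction to ground. They appear in parallel: Z3 || Z2 = 693.4 - j1025 Ω.
Step 4 — Series with input arm Z1: Z_in = Z1 + (Z3 || Z2) = 693.4 - j1025 Ω = 1237∠-55.9° Ω.
Step 5 — Source phasor: V = 110∠-83.7° V = 12.07 - j109.3 V.
Step 6 — Ohm's law: I = V / Z_total = (12.07 - j109.3) / (693.4 - j1025) = 0.07865 - j0.04145 A.
Step 7 — Convert to polar: |I| = 0.08891 A, ∠I = -27.8°.

I = 0.08891∠-27.8° A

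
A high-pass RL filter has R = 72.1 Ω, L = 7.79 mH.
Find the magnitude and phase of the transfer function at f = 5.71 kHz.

Step 1 — Angular frequency: ω = 2π·5710 = 3.588e+04 rad/s.
Step 2 — Transfer function: H(jω) = jωL/(R + jωL).
Step 3 — Numerator jωL = j·279.5; denominator R + jωL = 72.1 + j279.5.
Step 4 — H = 0.9376 + j0.2419.
Step 5 — Magnitude: |H| = 0.9683 (-0.3 dB); phase: φ = 14.5°.

|H| = 0.9683 (-0.3 dB), φ = 14.5°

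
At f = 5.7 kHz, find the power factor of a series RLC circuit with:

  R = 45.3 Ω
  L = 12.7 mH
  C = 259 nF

Step 1 — Angular frequency: ω = 2π·f = 2π·5700 = 3.581e+04 rad/s.
Step 2 — Component impedances:
  R: Z = R = 45.3 Ω
  L: Z = jωL = j·3.581e+04·0.0127 = 0 + j454.8 Ω
  C: Z = 1/(jωC) = -j/(ω·C) = 0 - j107.8 Ω
Step 3 — Series combination: Z_total = R + L + C = 45.3 + j347 Ω = 350∠82.6° Ω.
Step 4 — Power factor: PF = cos(φ) = Re(Z)/|Z| = 45.3/350 = 0.1294.
Step 5 — Type: Im(Z) = 347 ⇒ lagging (phase φ = 82.6°).

PF = 0.1294 (lagging, φ = 82.6°)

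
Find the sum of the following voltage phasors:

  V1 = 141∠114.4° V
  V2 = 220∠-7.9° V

Step 1 — Convert each phasor to rectangular form:
  V1 = 141·(cos(114.4°) + j·sin(114.4°)) = -58.25 + j128.4 V
  V2 = 220·(cos(-7.9°) + j·sin(-7.9°)) = 217.9 - j30.24 V
Step 2 — Sum components: V_total = 159.7 + j98.17 V.
Step 3 — Convert to polar: |V_total| = 187.4 V, ∠V_total = 31.6°.

V_total = 187.4∠31.6° V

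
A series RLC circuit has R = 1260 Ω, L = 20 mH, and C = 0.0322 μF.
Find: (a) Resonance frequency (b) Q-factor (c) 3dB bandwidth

Step 1 — Resonance: ω₀ = 1/√(LC) = 1/√(0.02·3.22e-08) = 3.941e+04 rad/s.
Step 2 — f₀ = ω₀/(2π) = 6272 Hz.
Step 3 — Series Q: Q = ω₀L/R = 3.941e+04·0.02/1260 = 0.6255.
Step 4 — Bandwidth: Δω = ω₀/Q = 6.3e+04 rad/s; BW = Δω/(2π) = 1.003e+04 Hz.

(a) f₀ = 6272 Hz  (b) Q = 0.6255  (c) BW = 1.003e+04 Hz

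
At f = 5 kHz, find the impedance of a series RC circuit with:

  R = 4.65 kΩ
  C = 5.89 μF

Step 1 — Angular frequency: ω = 2π·f = 2π·5000 = 3.142e+04 rad/s.
Step 2 — Component impedances:
  R: Z = R = 4650 Ω
  C: Z = 1/(jωC) = -j/(ω·C) = 0 - j5.404 Ω
Step 3 — Series combination: Z_total = R + C = 4650 - j5.404 Ω = 4650∠-0.1° Ω.

Z = 4650 - j5.404 Ω = 4650∠-0.1° Ω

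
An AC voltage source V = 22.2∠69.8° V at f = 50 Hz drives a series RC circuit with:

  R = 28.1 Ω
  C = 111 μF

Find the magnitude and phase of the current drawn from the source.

Step 1 — Angular frequency: ω = 2π·f = 2π·50 = 314.2 rad/s.
Step 2 — Component impedances:
  R: Z = R = 28.1 Ω
  C: Z = 1/(jωC) = -j/(ω·C) = 0 - j28.68 Ω
Step 3 — Series combination: Z_total = R + C = 28.1 - j28.68 Ω = 40.15∠-45.6° Ω.
Step 4 — Source phasor: V = 22.2∠69.8° V = 7.666 + j20.83 V.
Step 5 — Ohm's law: I = V / Z_total = (7.666 + j20.83) / (28.1 - j28.68) = -0.237 + j0.4996 A.
Step 6 — Convert to polar: |I| = 0.5529 A, ∠I = 115.4°.

I = 0.5529∠115.4° A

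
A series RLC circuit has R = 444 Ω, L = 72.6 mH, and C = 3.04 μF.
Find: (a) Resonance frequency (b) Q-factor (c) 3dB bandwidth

Step 1 — Resonance: ω₀ = 1/√(LC) = 1/√(0.0726·3.04e-06) = 2129 rad/s.
Step 2 — f₀ = ω₀/(2π) = 338.8 Hz.
Step 3 — Series Q: Q = ω₀L/R = 2129·0.0726/444 = 0.3481.
Step 4 — Bandwidth: Δω = ω₀/Q = 6116 rad/s; BW = Δω/(2π) = 973.3 Hz.

(a) f₀ = 338.8 Hz  (b) Q = 0.3481  (c) BW = 973.3 Hz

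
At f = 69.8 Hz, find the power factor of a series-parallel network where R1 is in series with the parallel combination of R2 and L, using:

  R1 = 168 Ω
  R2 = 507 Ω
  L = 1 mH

Step 1 — Angular frequency: ω = 2π·f = 2π·69.8 = 438.6 rad/s.
Step 2 — Component impedances:
  R1: Z = R = 168 Ω
  R2: Z = R = 507 Ω
  L: Z = jωL = j·438.6·0.001 = 0 + j0.4386 Ω
Step 3 — Parallel branch: R2 || L = 1/(1/R2 + 1/L) = 0.0003794 + j0.4386 Ω.
Step 4 — Series with R1: Z_total = R1 + (R2 || L) = 168 + j0.4386 Ω = 168∠0.1° Ω.
Step 5 — Power factor: PF = cos(φ) = Re(Z)/|Z| = 168/168 = 1.
Step 6 — Type: Im(Z) = 0.4386 ⇒ lagging (phase φ = 0.1°).

PF = 1 (lagging, φ = 0.1°)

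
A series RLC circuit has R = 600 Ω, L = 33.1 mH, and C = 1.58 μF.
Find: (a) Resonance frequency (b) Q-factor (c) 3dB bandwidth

Step 1 — Resonance: ω₀ = 1/√(LC) = 1/√(0.0331·1.58e-06) = 4373 rad/s.
Step 2 — f₀ = ω₀/(2π) = 695.9 Hz.
Step 3 — Series Q: Q = ω₀L/R = 4373·0.0331/600 = 0.2412.
Step 4 — Bandwidth: Δω = ω₀/Q = 1.813e+04 rad/s; BW = Δω/(2π) = 2885 Hz.

(a) f₀ = 695.9 Hz  (b) Q = 0.2412  (c) BW = 2885 Hz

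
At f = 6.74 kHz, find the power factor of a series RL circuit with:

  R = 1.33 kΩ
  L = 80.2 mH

Step 1 — Angular frequency: ω = 2π·f = 2π·6740 = 4.235e+04 rad/s.
Step 2 — Component impedances:
  R: Z = R = 1330 Ω
  L: Z = jωL = j·4.235e+04·0.0802 = 0 + j3396 Ω
Step 3 — Series combination: Z_total = R + L = 1330 + j3396 Ω = 3647∠68.6° Ω.
Step 4 — Power factor: PF = cos(φ) = Re(Z)/|Z| = 1330/3647.5 = 0.3646.
Step 5 — Type: Im(Z) = 3396 ⇒ lagging (phase φ = 68.6°).

PF = 0.3646 (lagging, φ = 68.6°)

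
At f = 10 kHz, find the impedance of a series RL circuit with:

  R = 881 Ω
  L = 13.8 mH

Step 1 — Angular frequency: ω = 2π·f = 2π·1e+04 = 6.283e+04 rad/s.
Step 2 — Component impedances:
  R: Z = R = 881 Ω
  L: Z = jωL = j·6.283e+04·0.0138 = 0 + j867.1 Ω
Step 3 — Series combination: Z_total = R + L = 881 + j867.1 Ω = 1236∠44.5° Ω.

Z = 881 + j867.1 Ω = 1236∠44.5° Ω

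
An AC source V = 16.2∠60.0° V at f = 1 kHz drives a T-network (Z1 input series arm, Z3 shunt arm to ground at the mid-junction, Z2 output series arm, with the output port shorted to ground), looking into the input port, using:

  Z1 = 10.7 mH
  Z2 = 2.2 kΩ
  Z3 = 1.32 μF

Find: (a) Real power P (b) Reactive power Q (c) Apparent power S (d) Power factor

Step 1 — Angular frequency: ω = 2π·f = 2π·1000 = 6283 rad/s.
Step 2 — Component impedances:
  Z1: Z = jωL = j·6283·0.0107 = 0 + j67.23 Ω
  Z2: Z = R = 2200 Ω
  Z3: Z = 1/(jωC) = -j/(ω·C) = 0 - j120.6 Ω
Step 3 — With the output port shorted to ground, the output series arm Z2 runs from the junction to ground; the shunt arm Z3 also runs from the junction to ground. They appear in parallel: Z3 || Z2 = 6.588 - j120.2 Ω.
Step 4 — Series with input arm Z1: Z_in = Z1 + (Z3 || Z2) = 6.588 - j52.98 Ω = 53.39∠-82.9° Ω.
Step 5 — Source phasor: V = 16.2∠60.0° V = 8.1 + j14.03 V.
Step 6 — Current: I = V / Z = -0.2421 + j0.183 A = 0.3034∠142.9° A.
Step 7 — Complex power: S = V·I* = 0.6066 - j4.878 VA.
Step 8 — Real power: P = Re(S) = 0.6066 W.
Step 9 — Reactive power: Q = Im(S) = -4.878 VAR.
Step 10 — Apparent power: |S| = 4.916 VA.
Step 11 — Power factor: PF = P/|S| = 0.1234 (leading).

(a) P = 0.6066 W  (b) Q = -4.878 VAR  (c) S = 4.916 VA  (d) PF = 0.1234 (leading)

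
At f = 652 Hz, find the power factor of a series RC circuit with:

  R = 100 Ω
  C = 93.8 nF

Step 1 — Angular frequency: ω = 2π·f = 2π·652 = 4097 rad/s.
Step 2 — Component impedances:
  R: Z = R = 100 Ω
  C: Z = 1/(jωC) = -j/(ω·C) = 0 - j2602 Ω
Step 3 — Series combination: Z_total = R + C = 100 - j2602 Ω = 2604∠-87.8° Ω.
Step 4 — Power factor: PF = cos(φ) = Re(Z)/|Z| = 100/2604 = 0.0384.
Step 5 — Type: Im(Z) = -2602 ⇒ leading (phase φ = -87.8°).

PF = 0.0384 (leading, φ = -87.8°)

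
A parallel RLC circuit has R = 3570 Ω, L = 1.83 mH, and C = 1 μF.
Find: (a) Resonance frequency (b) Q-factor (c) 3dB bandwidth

Step 1 — Resonance: ω₀ = 1/√(LC) = 1/√(0.00183·1e-06) = 2.338e+04 rad/s.
Step 2 — f₀ = ω₀/(2π) = 3720 Hz.
Step 3 — Parallel Q: Q = R/(ω₀L) = 3570/(2.338e+04·0.00183) = 83.45.
Step 4 — Bandwidth: Δω = ω₀/Q = 280.1 rad/s; BW = Δω/(2π) = 44.58 Hz.

(a) f₀ = 3720 Hz  (b) Q = 83.45  (c) BW = 44.58 Hz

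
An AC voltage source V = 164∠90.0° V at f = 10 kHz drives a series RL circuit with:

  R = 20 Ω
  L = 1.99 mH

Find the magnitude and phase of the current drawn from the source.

Step 1 — Angular frequency: ω = 2π·f = 2π·1e+04 = 6.283e+04 rad/s.
Step 2 — Component impedances:
  R: Z = R = 20 Ω
  L: Z = jωL = j·6.283e+04·0.00199 = 0 + j125 Ω
Step 3 — Series combination: Z_total = R + L = 20 + j125 Ω = 126.6∠80.9° Ω.
Step 4 — Source phasor: V = 164∠90.0° V = 0 + j164 V.
Step 5 — Ohm's law: I = V / Z_total = (0 + j164) / (20 + j125) = 1.279 + j0.2046 A.
Step 6 — Convert to polar: |I| = 1.295 A, ∠I = 9.1°.

I = 1.295∠9.1° A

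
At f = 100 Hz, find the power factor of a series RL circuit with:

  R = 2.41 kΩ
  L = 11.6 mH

Step 1 — Angular frequency: ω = 2π·f = 2π·100 = 628.3 rad/s.
Step 2 — Component impedances:
  R: Z = R = 2410 Ω
  L: Z = jωL = j·628.3·0.0116 = 0 + j7.288 Ω
Step 3 — Series combination: Z_total = R + L = 2410 + j7.288 Ω = 2410∠0.2° Ω.
Step 4 — Power factor: PF = cos(φ) = Re(Z)/|Z| = 2410/2410 = 1.
Step 5 — Type: Im(Z) = 7.288 ⇒ lagging (phase φ = 0.2°).

PF = 1 (lagging, φ = 0.2°)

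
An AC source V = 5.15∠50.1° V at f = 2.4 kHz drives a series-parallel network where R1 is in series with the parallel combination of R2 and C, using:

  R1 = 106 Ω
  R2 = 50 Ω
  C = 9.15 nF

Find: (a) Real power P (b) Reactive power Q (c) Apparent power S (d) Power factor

Step 1 — Angular frequency: ω = 2π·f = 2π·2400 = 1.508e+04 rad/s.
Step 2 — Component impedances:
  R1: Z = R = 106 Ω
  R2: Z = R = 50 Ω
  C: Z = 1/(jωC) = -j/(ω·C) = 0 - j7247 Ω
Step 3 — Parallel branch: R2 || C = 1/(1/R2 + 1/C) = 50 - j0.3449 Ω.
Step 4 — Series with R1: Z_total = R1 + (R2 || C) = 156 - j0.3449 Ω = 156∠-0.1° Ω.
Step 5 — Source phasor: V = 5.15∠50.1° V = 3.303 + j3.951 V.
Step 6 — Current: I = V / Z = 0.02112 + j0.02537 A = 0.03301∠50.2° A.
Step 7 — Complex power: S = V·I* = 0.17 - j0.0003759 VA.
Step 8 — Real power: P = Re(S) = 0.17 W.
Step 9 — Reactive power: Q = Im(S) = -0.0003759 VAR.
Step 10 — Apparent power: |S| = 0.17 VA.
Step 11 — Power factor: PF = P/|S| = 1 (leading).

(a) P = 0.17 W  (b) Q = -0.0003759 VAR  (c) S = 0.17 VA  (d) PF = 1 (leading)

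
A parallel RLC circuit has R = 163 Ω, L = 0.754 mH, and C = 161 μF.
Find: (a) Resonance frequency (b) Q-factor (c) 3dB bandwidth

Step 1 — Resonance: ω₀ = 1/√(LC) = 1/√(0.000754·0.000161) = 2870 rad/s.
Step 2 — f₀ = ω₀/(2π) = 456.8 Hz.
Step 3 — Parallel Q: Q = R/(ω₀L) = 163/(2870·0.000754) = 75.32.
Step 4 — Bandwidth: Δω = ω₀/Q = 38.11 rad/s; BW = Δω/(2π) = 6.065 Hz.

(a) f₀ = 456.8 Hz  (b) Q = 75.32  (c) BW = 6.065 Hz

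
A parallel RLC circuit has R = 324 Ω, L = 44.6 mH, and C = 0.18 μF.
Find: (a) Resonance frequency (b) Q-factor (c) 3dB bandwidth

Step 1 — Resonance: ω₀ = 1/√(LC) = 1/√(0.0446·1.8e-07) = 1.116e+04 rad/s.
Step 2 — f₀ = ω₀/(2π) = 1776 Hz.
Step 3 — Parallel Q: Q = R/(ω₀L) = 324/(1.116e+04·0.0446) = 0.6509.
Step 4 — Bandwidth: Δω = ω₀/Q = 1.715e+04 rad/s; BW = Δω/(2π) = 2729 Hz.

(a) f₀ = 1776 Hz  (b) Q = 0.6509  (c) BW = 2729 Hz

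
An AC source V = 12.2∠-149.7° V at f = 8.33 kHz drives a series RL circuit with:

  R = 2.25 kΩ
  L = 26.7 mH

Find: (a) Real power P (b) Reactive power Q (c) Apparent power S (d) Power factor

Step 1 — Angular frequency: ω = 2π·f = 2π·8330 = 5.234e+04 rad/s.
Step 2 — Component impedances:
  R: Z = R = 2250 Ω
  L: Z = jωL = j·5.234e+04·0.0267 = 0 + j1397 Ω
Step 3 — Series combination: Z_total = R + L = 2250 + j1397 Ω = 2649∠31.8° Ω.
Step 4 — Source phasor: V = 12.2∠-149.7° V = -10.53 - j6.155 V.
Step 5 — Current: I = V / Z = -0.004604 + j0.0001241 A = 0.004606∠178.5° A.
Step 6 — Complex power: S = V·I* = 0.04774 + j0.02965 VA.
Step 7 — Real power: P = Re(S) = 0.04774 W.
Step 8 — Reactive power: Q = Im(S) = 0.02965 VAR.
Step 9 — Apparent power: |S| = 0.05619 VA.
Step 10 — Power factor: PF = P/|S| = 0.8495 (lagging).

(a) P = 0.04774 W  (b) Q = 0.02965 VAR  (c) S = 0.05619 VA  (d) PF = 0.8495 (lagging)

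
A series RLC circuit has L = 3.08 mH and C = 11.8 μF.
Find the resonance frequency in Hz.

Step 1 — Resonance condition Im(Z)=0 gives ω₀ = 1/√(LC).
Step 2 — ω₀ = 1/√(0.00308·1.18e-05) = 5245 rad/s.
Step 3 — f₀ = ω₀/(2π) = 834.8 Hz.

f₀ = 834.8 Hz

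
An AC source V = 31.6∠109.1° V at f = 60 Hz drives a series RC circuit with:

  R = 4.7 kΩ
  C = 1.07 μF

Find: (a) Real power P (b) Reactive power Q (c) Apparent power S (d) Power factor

Step 1 — Angular frequency: ω = 2π·f = 2π·60 = 377 rad/s.
Step 2 — Component impedances:
  R: Z = R = 4700 Ω
  C: Z = 1/(jωC) = -j/(ω·C) = 0 - j2479 Ω
Step 3 — Series combination: Z_total = R + C = 4700 - j2479 Ω = 5314∠-27.8° Ω.
Step 4 — Source phasor: V = 31.6∠109.1° V = -10.34 + j29.86 V.
Step 5 — Current: I = V / Z = -0.004343 + j0.004063 A = 0.005947∠136.9° A.
Step 6 — Complex power: S = V·I* = 0.1662 - j0.08767 VA.
Step 7 — Real power: P = Re(S) = 0.1662 W.
Step 8 — Reactive power: Q = Im(S) = -0.08767 VAR.
Step 9 — Apparent power: |S| = 0.1879 VA.
Step 10 — Power factor: PF = P/|S| = 0.8845 (leading).

(a) P = 0.1662 W  (b) Q = -0.08767 VAR  (c) S = 0.1879 VA  (d) PF = 0.8845 (leading)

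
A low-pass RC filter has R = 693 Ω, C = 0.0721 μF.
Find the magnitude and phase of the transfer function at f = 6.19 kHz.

Step 1 — Angular frequency: ω = 2π·6190 = 3.889e+04 rad/s.
Step 2 — Transfer function: H(jω) = 1/(1 + jωRC).
Step 3 — Denominator: 1 + jωRC = 1 + j·3.889e+04·693·7.21e-08 = 1 + j1.943.
Step 4 — H = 0.2094 - j0.4069.
Step 5 — Magnitude: |H| = 0.4576 (-6.8 dB); phase: φ = -62.8°.

|H| = 0.4576 (-6.8 dB), φ = -62.8°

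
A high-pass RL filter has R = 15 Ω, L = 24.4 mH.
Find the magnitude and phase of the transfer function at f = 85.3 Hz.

Step 1 — Angular frequency: ω = 2π·85.3 = 536 rad/s.
Step 2 — Transfer function: H(jω) = jωL/(R + jωL).
Step 3 — Numerator jωL = j·13.08; denominator R + jωL = 15 + j13.08.
Step 4 — H = 0.4318 + j0.4953.
Step 5 — Magnitude: |H| = 0.6571 (-3.6 dB); phase: φ = 48.9°.

|H| = 0.6571 (-3.6 dB), φ = 48.9°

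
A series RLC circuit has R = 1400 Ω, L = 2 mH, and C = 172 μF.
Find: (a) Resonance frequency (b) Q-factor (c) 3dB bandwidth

Step 1 — Resonance: ω₀ = 1/√(LC) = 1/√(0.002·0.000172) = 1705 rad/s.
Step 2 — f₀ = ω₀/(2π) = 271.4 Hz.
Step 3 — Series Q: Q = ω₀L/R = 1705·0.002/1400 = 0.002436.
Step 4 — Bandwidth: Δω = ω₀/Q = 7e+05 rad/s; BW = Δω/(2π) = 1.114e+05 Hz.

(a) f₀ = 271.4 Hz  (b) Q = 0.002436  (c) BW = 1.114e+05 Hz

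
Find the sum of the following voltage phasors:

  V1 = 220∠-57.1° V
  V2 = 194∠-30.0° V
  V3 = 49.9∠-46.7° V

Step 1 — Convert each phasor to rectangular form:
  V1 = 220·(cos(-57.1°) + j·sin(-57.1°)) = 119.5 - j184.7 V
  V2 = 194·(cos(-30.0°) + j·sin(-30.0°)) = 168 - j97 V
  V3 = 49.9·(cos(-46.7°) + j·sin(-46.7°)) = 34.22 - j36.32 V
Step 2 — Sum components: V_total = 321.7 - j318 V.
Step 3 — Convert to polar: |V_total| = 452.4 V, ∠V_total = -44.7°.

V_total = 452.4∠-44.7° V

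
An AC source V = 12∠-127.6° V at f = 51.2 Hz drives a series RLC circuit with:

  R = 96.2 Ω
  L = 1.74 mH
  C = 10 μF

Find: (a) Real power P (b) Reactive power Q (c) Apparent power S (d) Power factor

Step 1 — Angular frequency: ω = 2π·f = 2π·51.2 = 321.7 rad/s.
Step 2 — Component impedances:
  R: Z = R = 96.2 Ω
  L: Z = jωL = j·321.7·0.00174 = 0 + j0.5598 Ω
  C: Z = 1/(jωC) = -j/(ω·C) = 0 - j310.8 Ω
Step 3 — Series combination: Z_total = R + L + C = 96.2 - j310.3 Ω = 324.9∠-72.8° Ω.
Step 4 — Source phasor: V = 12∠-127.6° V = -7.322 - j9.507 V.
Step 5 — Current: I = V / Z = 0.02128 - j0.03019 A = 0.03694∠-54.8° A.
Step 6 — Complex power: S = V·I* = 0.1313 - j0.4234 VA.
Step 7 — Real power: P = Re(S) = 0.1313 W.
Step 8 — Reactive power: Q = Im(S) = -0.4234 VAR.
Step 9 — Apparent power: |S| = 0.4433 VA.
Step 10 — Power factor: PF = P/|S| = 0.2961 (leading).

(a) P = 0.1313 W  (b) Q = -0.4234 VAR  (c) S = 0.4433 VA  (d) PF = 0.2961 (leading)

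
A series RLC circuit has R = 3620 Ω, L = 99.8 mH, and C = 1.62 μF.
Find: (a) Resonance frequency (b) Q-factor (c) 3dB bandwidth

Step 1 — Resonance condition Im(Z)=0 gives ω₀ = 1/√(LC).
Step 2 — ω₀ = 1/√(0.0998·1.62e-06) = 2487 rad/s.
Step 3 — f₀ = ω₀/(2π) = 395.8 Hz.
Step 4 — Series Q: Q = ω₀L/R = 2487·0.0998/3620 = 0.06856.
Step 5 — 3dB bandwidth: Δω = ω₀/Q = 3.627e+04 rad/s; BW = Δω/(2π) = 5773 Hz.

(a) f₀ = 395.8 Hz  (b) Q = 0.06856  (c) BW = 5773 Hz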